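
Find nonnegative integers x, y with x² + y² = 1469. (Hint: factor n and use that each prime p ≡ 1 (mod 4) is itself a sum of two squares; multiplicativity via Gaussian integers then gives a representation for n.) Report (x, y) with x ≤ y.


Step 1: Factor n = 1469 = 13 · 113.
Step 2: Check the mod-4 condition on each prime factor: 13 ≡ 1 (mod 4), exponent 1; 113 ≡ 1 (mod 4), exponent 1.
All primes ≡ 3 (mod 4) appear to even exponent (or don't appear), so by the two-squares theorem n IS expressible as a sum of two squares.
Step 3: Build a representation. Here n = 13 · 113 is a product of primes ≡ 1 (mod 4). Each prime p ≡ 1 (mod 4) is itself a sum of two squares; find a² by testing p − a² for a perfect square:
  13: 13 − 1² = 12, 13 − 2² = 9 = 3² ⇒ 13 = 2² + 3².
  113: 113 − 1² = 112, 113 − 2² = 109, 113 − 3² = 104, 113 − 4² = 97, 113 − 5² = 88, 113 − 6² = 77, 113 − 7² = 64 = 8² ⇒ 113 = 7² + 8².
  Combine using the Brahmagupta–Fibonacci identity (a² + b²)(c² + d²) = (ac − bd)² + (ad + bc)² = (ac + bd)² + (ad − bc)²:
  13 · 113 = 1469: from (2² + 3²)(7² + 8²), take (2·7 − 3·8, 2·8 + 3·7) = (14 − 24, 16 + 21) = (-10, 37); dropping signs (only squares matter) gives (10, 37); check 10² + 37² = 100 + 1369 = 1469 ✓.
Step 4: Order so x ≤ y and verify: 10² + 37² = 100 + 1369 = 1469 = n. ✓

n = 1469 = 10² + 37² (one valid representation with x ≤ y).


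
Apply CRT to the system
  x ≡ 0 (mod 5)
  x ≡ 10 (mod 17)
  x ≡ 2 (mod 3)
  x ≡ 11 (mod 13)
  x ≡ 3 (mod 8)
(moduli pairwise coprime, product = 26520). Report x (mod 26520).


Product of moduli M = 5 · 17 · 3 · 13 · 8 = 26520.
Merge one congruence at a time:
  Start: x ≡ 0 (mod 5).
  Combine with x ≡ 10 (mod 17); new modulus lcm = 85.
    Write x = 0 + 5·t and substitute into x ≡ 10 (mod 17): 5·t ≡ 10 − 0 = 10 (mod 17).
    The inverse of 5 mod 17 is 7 (since 5·7 = 35 = 2·17 + 1), so t ≡ 7·10 = 70 ≡ 2 (mod 17).
    Then x = 0 + 5·2 = 10, valid modulo lcm(5, 17) = 85: x ≡ 10 (mod 85).
  Combine with x ≡ 2 (mod 3); new modulus lcm = 255.
    Write x = 10 + 85·t and substitute into x ≡ 2 (mod 3): 85·t ≡ 2 − 10 = -8 (mod 3).
    Reduce coefficients mod 3: 1·t ≡ 1 (mod 3).
    So t ≡ 1 (mod 3).
    Then x = 10 + 85·1 = 95, valid modulo lcm(85, 3) = 255: x ≡ 95 (mod 255).
  Combine with x ≡ 11 (mod 13); new modulus lcm = 3315.
    Write x = 95 + 255·t and substitute into x ≡ 11 (mod 13): 255·t ≡ 11 − 95 = -84 (mod 13).
    Reduce coefficients mod 13: 8·t ≡ 7 (mod 13).
    The inverse of 8 mod 13 is 5 (since 8·5 = 40 = 3·13 + 1), so t ≡ 5·7 = 35 ≡ 9 (mod 13).
    Then x = 95 + 255·9 = 2390, valid modulo lcm(255, 13) = 3315: x ≡ 2390 (mod 3315).
  Combine with x ≡ 3 (mod 8); new modulus lcm = 26520.
    Write x = 2390 + 3315·t and substitute into x ≡ 3 (mod 8): 3315·t ≡ 3 − 2390 = -2387 (mod 8).
    Reduce coefficients mod 8: 3·t ≡ 5 (mod 8).
    The inverse of 3 mod 8 is 3 (since 3·3 = 9 = 1·8 + 1), so t ≡ 3·5 = 15 ≡ 7 (mod 8).
    Then x = 2390 + 3315·7 = 25595, valid modulo lcm(3315, 8) = 26520: x ≡ 25595 (mod 26520).
Verify against each original: 25595 mod 5 = 0, 25595 mod 17 = 10, 25595 mod 3 = 2, 25595 mod 13 = 11, 25595 mod 8 = 3.

x ≡ 25595 (mod 26520).


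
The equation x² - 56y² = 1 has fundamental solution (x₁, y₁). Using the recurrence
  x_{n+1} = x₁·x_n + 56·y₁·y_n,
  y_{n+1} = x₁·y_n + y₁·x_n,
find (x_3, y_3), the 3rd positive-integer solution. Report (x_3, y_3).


Step 1: Find the fundamental solution (x₁, y₁) of x² - 56y² = 1.
  Expand √56 as a continued fraction. a₀ = ⌊√56⌋ = 7; iterate m_{k+1} = d_k·a_k − m_k, d_{k+1} = (56 − m_{k+1}²)/d_k, a_{k+1} = ⌊(a₀ + m_{k+1})/d_{k+1}⌋ (starting m₀ = 0, d₀ = 1), with convergents p_k = a_k·p_{k-1} + p_{k-2}, q_k = a_k·q_{k-1} + q_{k-2} (p₋₁ = 1, q₋₁ = 0):
  k = 0: a₀ = 7; p₀/q₀ = 7/1; p₀² − 56·q₀² = 49 − 56 = -7.
  k = 1: m = 7, d = 7, a = ⌊(7 + 7)/7⌋ = 2; p/q = (2·7 + 1)/(2·1 + 0) = 15/2; p² − 56·q² = 225 − 224 = 1.
  The first convergent with p² − 56·q² = 1 gives the fundamental solution (x₁, y₁) = (15, 2).
Step 2: Apply the recurrence (x_{n+1}, y_{n+1}) = (x₁x_n + 56y₁y_n, x₁y_n + y₁x_n) repeatedly.
  From (x_1, y_1) = (15, 2): x_2 = 15·15 + 56·2·2 = 449; y_2 = 15·2 + 2·15 = 60.
  From (x_2, y_2) = (449, 60): x_3 = 15·449 + 56·2·60 = 13455; y_3 = 15·60 + 2·449 = 1798.
Step 3: Verify x_3² - 56·y_3² = 181037025 - 181037024 = 1 (should be 1). ✓

(x_1, y_1) = (15, 2); (x_3, y_3) = (13455, 1798).


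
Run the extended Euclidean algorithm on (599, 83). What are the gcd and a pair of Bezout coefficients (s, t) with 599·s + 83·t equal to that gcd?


Euclidean algorithm on (599, 83) — divide until remainder is 0:
  599 = 7 · 83 + 18
  83 = 4 · 18 + 11
  18 = 1 · 11 + 7
  11 = 1 · 7 + 4
  7 = 1 · 4 + 3
  4 = 1 · 3 + 1
  3 = 3 · 1 + 0
gcd(599, 83) = 1.
Track Bezout coefficients alongside the remainders: start with r₀ = 599 = a·1 + b·0 (s = 1, t = 0) and r₁ = 83 = a·0 + b·1 (s = 0, t = 1); each new remainder r_{k+1} = r_{k-1} − q_k·r_k inherits s_{k+1} = s_{k-1} − q_k·s_k, t_{k+1} = t_{k-1} − q_k·t_k, so r_k = a·s_k + b·t_k at every step:
  q = 7: r = 18, s = 1 − 7·0 = 1, t = 0 − 7·1 = -7  (check: 599·1 + 83·(-7) = 18)
  q = 4: r = 11, s = 0 − 4·1 = -4, t = 1 − 4·(-7) = 29  (check: 599·(-4) + 83·29 = 11)
  q = 1: r = 7, s = 1 − 1·(-4) = 5, t = -7 − 1·29 = -36  (check: 599·5 + 83·(-36) = 7)
  q = 1: r = 4, s = -4 − 1·5 = -9, t = 29 − 1·(-36) = 65  (check: 599·(-9) + 83·65 = 4)
  q = 1: r = 3, s = 5 − 1·(-9) = 14, t = -36 − 1·65 = -101  (check: 599·14 + 83·(-101) = 3)
  q = 1: r = 1, s = -9 − 1·14 = -23, t = 65 − 1·(-101) = 166  (check: 599·(-23) + 83·166 = 1)
The row with r = 1 (the gcd) gives the Bezout coefficients s = -23, t = 166.
Result: 599 · (-23) + 83 · (166) = 1.

gcd(599, 83) = 1; s = -23, t = 166 (check: 599·(-23) + 83·166 = 1).


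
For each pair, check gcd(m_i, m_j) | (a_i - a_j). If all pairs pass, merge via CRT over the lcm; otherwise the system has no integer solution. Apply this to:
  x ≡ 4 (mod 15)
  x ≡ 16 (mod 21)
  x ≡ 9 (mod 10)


Moduli 15, 21, 10 are not pairwise coprime, so CRT works modulo lcm(m_i) when all pairwise compatibility conditions hold.
Pairwise compatibility: gcd(m_i, m_j) must divide a_i - a_j for every pair.
Merge one congruence at a time:
  Start: x ≡ 4 (mod 15).
  Combine with x ≡ 16 (mod 21): gcd(15, 21) = 3; 16 - 4 = 12, which IS divisible by 3, so compatible.
    Write x = 4 + 15·t and substitute into x ≡ 16 (mod 21): 15·t ≡ 16 − 4 = 12 (mod 21).
    Divide the congruence (and modulus) by g = 3: 5·t ≡ 4 (mod 7).
    The inverse of 5 mod 7 is 3 (since 5·3 = 15 = 2·7 + 1), so t ≡ 3·4 = 12 ≡ 5 (mod 7).
    Then x = 4 + 15·5 = 79, valid modulo lcm(15, 21) = 105: x ≡ 79 (mod 105).
  Combine with x ≡ 9 (mod 10): gcd(105, 10) = 5; 9 - 79 = -70, which IS divisible by 5, so compatible.
    Write x = 79 + 105·t and substitute into x ≡ 9 (mod 10): 105·t ≡ 9 − 79 = -70 (mod 10).
    Divide the congruence (and modulus) by g = 5: 21·t ≡ -14 (mod 2).
    Reduce coefficients mod 2: 1·t ≡ 0 (mod 2).
    So t ≡ 0 (mod 2).
    Then x = 79 + 105·0 = 79, valid modulo lcm(105, 10) = 210: x ≡ 79 (mod 210).
Verify: 79 mod 15 = 4, 79 mod 21 = 16, 79 mod 10 = 9.

x ≡ 79 (mod 210).


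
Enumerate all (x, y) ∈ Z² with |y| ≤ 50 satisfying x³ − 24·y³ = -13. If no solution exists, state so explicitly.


The equation is x³ - 24y³ = -13. For fixed y, x³ = 24·y³ − 13, so a solution requires the RHS to be a perfect cube.
Strategy: iterate y from -50 to 50, compute RHS = 24·y³ − 13, and check whether it is a (positive or negative) perfect cube.
Check small values of y:
  y = 0: RHS = -13 is not a perfect cube.
  y = 1: RHS = 11 is not a perfect cube.
  y = -1: RHS = -37 is not a perfect cube.
  y = 2: RHS = 179 is not a perfect cube.
  y = -2: RHS = -205 is not a perfect cube.
  y = 3: RHS = 635 is not a perfect cube.
  y = -3: RHS = -661 is not a perfect cube.
Continuing the search up to |y| = 50 finds no solutions either.
No (x, y) in the scanned range satisfies the equation.

No integer solutions with |y| ≤ 50.


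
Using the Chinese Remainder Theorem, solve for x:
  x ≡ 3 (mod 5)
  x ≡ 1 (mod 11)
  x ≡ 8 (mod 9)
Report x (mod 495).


Moduli 5, 11, 9 are pairwise coprime; by CRT there is a unique solution modulo M = 5 · 11 · 9 = 495.
Solve pairwise, accumulating the modulus:
  Start with x ≡ 3 (mod 5).
  Combine with x ≡ 1 (mod 11): since gcd(5, 11) = 1, we get a unique residue mod 55.
    Write x = 3 + 5·t and substitute into x ≡ 1 (mod 11): 5·t ≡ 1 − 3 = -2 (mod 11).
    Reduce coefficients mod 11: 5·t ≡ 9 (mod 11).
    The inverse of 5 mod 11 is 9 (since 5·9 = 45 = 4·11 + 1), so t ≡ 9·9 = 81 ≡ 4 (mod 11).
    Then x = 3 + 5·4 = 23, valid modulo lcm(5, 11) = 55: x ≡ 23 (mod 55).
  Combine with x ≡ 8 (mod 9): since gcd(55, 9) = 1, we get a unique residue mod 495.
    Write x = 23 + 55·t and substitute into x ≡ 8 (mod 9): 55·t ≡ 8 − 23 = -15 (mod 9).
    Reduce coefficients mod 9: 1·t ≡ 3 (mod 9).
    So t ≡ 3 (mod 9).
    Then x = 23 + 55·3 = 188, valid modulo lcm(55, 9) = 495: x ≡ 188 (mod 495).
Verify: 188 mod 5 = 3 ✓, 188 mod 11 = 1 ✓, 188 mod 9 = 8 ✓.

x ≡ 188 (mod 495).


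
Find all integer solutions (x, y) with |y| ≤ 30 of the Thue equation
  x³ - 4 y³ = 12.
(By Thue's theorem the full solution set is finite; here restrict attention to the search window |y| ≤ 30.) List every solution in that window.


The equation is x³ - 4y³ = 12. For fixed y, x³ = 4·y³ + 12, so a solution requires the RHS to be a perfect cube.
Strategy: iterate y from -30 to 30, compute RHS = 4·y³ + 12, and check whether it is a (positive or negative) perfect cube.
Check small values of y:
  y = 0: RHS = 12 is not a perfect cube.
  y = 1: RHS = 16 is not a perfect cube.
  y = -1: RHS = 8 = (2)³ ⇒ x = 2 works.
  y = 2: RHS = 44 is not a perfect cube.
  y = -2: RHS = -20 is not a perfect cube.
  y = 3: RHS = 120 is not a perfect cube.
  y = -3: RHS = -96 is not a perfect cube.
Continuing, at y = 5: RHS = 512 = (8)³ ⇒ x = 8 works.
Searching the remaining y in |y| ≤ 30 finds no further solutions.
Collected solutions: (2, -1), (8, 5).

Solutions (with |y| ≤ 30): (2, -1), (8, 5).


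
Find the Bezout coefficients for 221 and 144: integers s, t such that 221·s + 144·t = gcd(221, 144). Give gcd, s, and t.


Euclidean algorithm on (221, 144) — divide until remainder is 0:
  221 = 1 · 144 + 77
  144 = 1 · 77 + 67
  77 = 1 · 67 + 10
  67 = 6 · 10 + 7
  10 = 1 · 7 + 3
  7 = 2 · 3 + 1
  3 = 3 · 1 + 0
gcd(221, 144) = 1.
Track Bezout coefficients alongside the remainders: start with r₀ = 221 = a·1 + b·0 (s = 1, t = 0) and r₁ = 144 = a·0 + b·1 (s = 0, t = 1); each new remainder r_{k+1} = r_{k-1} − q_k·r_k inherits s_{k+1} = s_{k-1} − q_k·s_k, t_{k+1} = t_{k-1} − q_k·t_k, so r_k = a·s_k + b·t_k at every step:
  q = 1: r = 77, s = 1 − 1·0 = 1, t = 0 − 1·1 = -1  (check: 221·1 + 144·(-1) = 77)
  q = 1: r = 67, s = 0 − 1·1 = -1, t = 1 − 1·(-1) = 2  (check: 221·(-1) + 144·2 = 67)
  q = 1: r = 10, s = 1 − 1·(-1) = 2, t = -1 − 1·2 = -3  (check: 221·2 + 144·(-3) = 10)
  q = 6: r = 7, s = -1 − 6·2 = -13, t = 2 − 6·(-3) = 20  (check: 221·(-13) + 144·20 = 7)
  q = 1: r = 3, s = 2 − 1·(-13) = 15, t = -3 − 1·20 = -23  (check: 221·15 + 144·(-23) = 3)
  q = 2: r = 1, s = -13 − 2·15 = -43, t = 20 − 2·(-23) = 66  (check: 221·(-43) + 144·66 = 1)
The row with r = 1 (the gcd) gives the Bezout coefficients s = -43, t = 66.
Result: 221 · (-43) + 144 · (66) = 1.

gcd(221, 144) = 1; s = -43, t = 66 (check: 221·(-43) + 144·66 = 1).


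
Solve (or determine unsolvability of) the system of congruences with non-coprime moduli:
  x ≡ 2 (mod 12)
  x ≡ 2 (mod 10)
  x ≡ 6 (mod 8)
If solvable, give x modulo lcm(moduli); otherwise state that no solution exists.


Moduli 12, 10, 8 are not pairwise coprime, so CRT works modulo lcm(m_i) when all pairwise compatibility conditions hold.
Pairwise compatibility: gcd(m_i, m_j) must divide a_i - a_j for every pair.
Merge one congruence at a time:
  Start: x ≡ 2 (mod 12).
  Combine with x ≡ 2 (mod 10): gcd(12, 10) = 2; 2 - 2 = 0, which IS divisible by 2, so compatible.
    Write x = 2 + 12·t and substitute into x ≡ 2 (mod 10): 12·t ≡ 2 − 2 = 0 (mod 10).
    Divide the congruence (and modulus) by g = 2: 6·t ≡ 0 (mod 5).
    Reduce coefficients mod 5: 1·t ≡ 0 (mod 5).
    So t ≡ 0 (mod 5).
    Then x = 2 + 12·0 = 2, valid modulo lcm(12, 10) = 60: x ≡ 2 (mod 60).
  Combine with x ≡ 6 (mod 8): gcd(60, 8) = 4; 6 - 2 = 4, which IS divisible by 4, so compatible.
    Write x = 2 + 60·t and substitute into x ≡ 6 (mod 8): 60·t ≡ 6 − 2 = 4 (mod 8).
    Divide the congruence (and modulus) by g = 4: 15·t ≡ 1 (mod 2).
    Reduce coefficients mod 2: 1·t ≡ 1 (mod 2).
    So t ≡ 1 (mod 2).
    Then x = 2 + 60·1 = 62, valid modulo lcm(60, 8) = 120: x ≡ 62 (mod 120).
Verify: 62 mod 12 = 2, 62 mod 10 = 2, 62 mod 8 = 6.

x ≡ 62 (mod 120).


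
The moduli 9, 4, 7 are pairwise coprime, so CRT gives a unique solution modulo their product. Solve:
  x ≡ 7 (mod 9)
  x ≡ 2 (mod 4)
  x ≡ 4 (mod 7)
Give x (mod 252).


Moduli 9, 4, 7 are pairwise coprime; by CRT there is a unique solution modulo M = 9 · 4 · 7 = 252.
Solve pairwise, accumulating the modulus:
  Start with x ≡ 7 (mod 9).
  Combine with x ≡ 2 (mod 4): since gcd(9, 4) = 1, we get a unique residue mod 36.
    Write x = 7 + 9·t and substitute into x ≡ 2 (mod 4): 9·t ≡ 2 − 7 = -5 (mod 4).
    Reduce coefficients mod 4: 1·t ≡ 3 (mod 4).
    So t ≡ 3 (mod 4).
    Then x = 7 + 9·3 = 34, valid modulo lcm(9, 4) = 36: x ≡ 34 (mod 36).
  Combine with x ≡ 4 (mod 7): since gcd(36, 7) = 1, we get a unique residue mod 252.
    Write x = 34 + 36·t and substitute into x ≡ 4 (mod 7): 36·t ≡ 4 − 34 = -30 (mod 7).
    Reduce coefficients mod 7: 1·t ≡ 5 (mod 7).
    So t ≡ 5 (mod 7).
    Then x = 34 + 36·5 = 214, valid modulo lcm(36, 7) = 252: x ≡ 214 (mod 252).
Verify: 214 mod 9 = 7 ✓, 214 mod 4 = 2 ✓, 214 mod 7 = 4 ✓.

x ≡ 214 (mod 252).


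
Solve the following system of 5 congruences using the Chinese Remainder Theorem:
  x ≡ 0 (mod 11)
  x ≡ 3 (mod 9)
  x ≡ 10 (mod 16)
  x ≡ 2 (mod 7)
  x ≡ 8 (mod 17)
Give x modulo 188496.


Product of moduli M = 11 · 9 · 16 · 7 · 17 = 188496.
Merge one congruence at a time:
  Start: x ≡ 0 (mod 11).
  Combine with x ≡ 3 (mod 9); new modulus lcm = 99.
    Write x = 0 + 11·t and substitute into x ≡ 3 (mod 9): 11·t ≡ 3 − 0 = 3 (mod 9).
    Reduce coefficients mod 9: 2·t ≡ 3 (mod 9).
    The inverse of 2 mod 9 is 5 (since 2·5 = 10 = 1·9 + 1), so t ≡ 5·3 = 15 ≡ 6 (mod 9).
    Then x = 0 + 11·6 = 66, valid modulo lcm(11, 9) = 99: x ≡ 66 (mod 99).
  Combine with x ≡ 10 (mod 16); new modulus lcm = 1584.
    Write x = 66 + 99·t and substitute into x ≡ 10 (mod 16): 99·t ≡ 10 − 66 = -56 (mod 16).
    Reduce coefficients mod 16: 3·t ≡ 8 (mod 16).
    The inverse of 3 mod 16 is 11 (since 3·11 = 33 = 2·16 + 1), so t ≡ 11·8 = 88 ≡ 8 (mod 16).
    Then x = 66 + 99·8 = 858, valid modulo lcm(99, 16) = 1584: x ≡ 858 (mod 1584).
  Combine with x ≡ 2 (mod 7); new modulus lcm = 11088.
    Write x = 858 + 1584·t and substitute into x ≡ 2 (mod 7): 1584·t ≡ 2 − 858 = -856 (mod 7).
    Reduce coefficients mod 7: 2·t ≡ 5 (mod 7).
    The inverse of 2 mod 7 is 4 (since 2·4 = 8 = 1·7 + 1), so t ≡ 4·5 = 20 ≡ 6 (mod 7).
    Then x = 858 + 1584·6 = 10362, valid modulo lcm(1584, 7) = 11088: x ≡ 10362 (mod 11088).
  Combine with x ≡ 8 (mod 17); new modulus lcm = 188496.
    Write x = 10362 + 11088·t and substitute into x ≡ 8 (mod 17): 11088·t ≡ 8 − 10362 = -10354 (mod 17).
    Reduce coefficients mod 17: 4·t ≡ 16 (mod 17).
    The inverse of 4 mod 17 is 13 (since 4·13 = 52 = 3·17 + 1), so t ≡ 13·16 = 208 ≡ 4 (mod 17).
    Then x = 10362 + 11088·4 = 54714, valid modulo lcm(11088, 17) = 188496: x ≡ 54714 (mod 188496).
Verify against each original: 54714 mod 11 = 0, 54714 mod 9 = 3, 54714 mod 16 = 10, 54714 mod 7 = 2, 54714 mod 17 = 8.

x ≡ 54714 (mod 188496).


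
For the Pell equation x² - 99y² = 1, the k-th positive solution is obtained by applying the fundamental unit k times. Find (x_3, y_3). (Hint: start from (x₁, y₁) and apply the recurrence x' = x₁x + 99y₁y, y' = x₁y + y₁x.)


Step 1: Find the fundamental solution (x₁, y₁) of x² - 99y² = 1.
  Expand √99 as a continued fraction. a₀ = ⌊√99⌋ = 9; iterate m_{k+1} = d_k·a_k − m_k, d_{k+1} = (99 − m_{k+1}²)/d_k, a_{k+1} = ⌊(a₀ + m_{k+1})/d_{k+1}⌋ (starting m₀ = 0, d₀ = 1), with convergents p_k = a_k·p_{k-1} + p_{k-2}, q_k = a_k·q_{k-1} + q_{k-2} (p₋₁ = 1, q₋₁ = 0):
  k = 0: a₀ = 9; p₀/q₀ = 9/1; p₀² − 99·q₀² = 81 − 99 = -18.
  k = 1: m = 9, d = 18, a = ⌊(9 + 9)/18⌋ = 1; p/q = (1·9 + 1)/(1·1 + 0) = 10/1; p² − 99·q² = 100 − 99 = 1.
  The first convergent with p² − 99·q² = 1 gives the fundamental solution (x₁, y₁) = (10, 1).
Step 2: Apply the recurrence (x_{n+1}, y_{n+1}) = (x₁x_n + 99y₁y_n, x₁y_n + y₁x_n) repeatedly.
  From (x_1, y_1) = (10, 1): x_2 = 10·10 + 99·1·1 = 199; y_2 = 10·1 + 1·10 = 20.
  From (x_2, y_2) = (199, 20): x_3 = 10·199 + 99·1·20 = 3970; y_3 = 10·20 + 1·199 = 399.
Step 3: Verify x_3² - 99·y_3² = 15760900 - 15760899 = 1 (should be 1). ✓

(x_1, y_1) = (10, 1); (x_3, y_3) = (3970, 399).


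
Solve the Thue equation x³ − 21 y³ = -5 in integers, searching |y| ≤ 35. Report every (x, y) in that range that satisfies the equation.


The equation is x³ - 21y³ = -5. For fixed y, x³ = 21·y³ − 5, so a solution requires the RHS to be a perfect cube.
Strategy: iterate y from -35 to 35, compute RHS = 21·y³ − 5, and check whether it is a (positive or negative) perfect cube.
Check small values of y:
  y = 0: RHS = -5 is not a perfect cube.
  y = 1: RHS = 16 is not a perfect cube.
  y = -1: RHS = -26 is not a perfect cube.
  y = 2: RHS = 163 is not a perfect cube.
  y = -2: RHS = -173 is not a perfect cube.
  y = 3: RHS = 562 is not a perfect cube.
  y = -3: RHS = -572 is not a perfect cube.
Continuing the search up to |y| = 35 finds no solutions either.
No (x, y) in the scanned range satisfies the equation.

No integer solutions with |y| ≤ 35.


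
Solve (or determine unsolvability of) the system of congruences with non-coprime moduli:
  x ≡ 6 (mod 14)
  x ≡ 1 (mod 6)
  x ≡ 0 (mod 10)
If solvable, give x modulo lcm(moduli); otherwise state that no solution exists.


Moduli 14, 6, 10 are not pairwise coprime, so CRT works modulo lcm(m_i) when all pairwise compatibility conditions hold.
Pairwise compatibility: gcd(m_i, m_j) must divide a_i - a_j for every pair.
Merge one congruence at a time:
  Start: x ≡ 6 (mod 14).
  Combine with x ≡ 1 (mod 6): gcd(14, 6) = 2, and 1 - 6 = -5 is NOT divisible by 2.
    ⇒ system is inconsistent (no integer solution).

No solution (the system is inconsistent).


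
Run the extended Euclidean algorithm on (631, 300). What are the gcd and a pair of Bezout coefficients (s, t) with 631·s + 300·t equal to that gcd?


Euclidean algorithm on (631, 300) — divide until remainder is 0:
  631 = 2 · 300 + 31
  300 = 9 · 31 + 21
  31 = 1 · 21 + 10
  21 = 2 · 10 + 1
  10 = 10 · 1 + 0
gcd(631, 300) = 1.
Track Bezout coefficients alongside the remainders: start with r₀ = 631 = a·1 + b·0 (s = 1, t = 0) and r₁ = 300 = a·0 + b·1 (s = 0, t = 1); each new remainder r_{k+1} = r_{k-1} − q_k·r_k inherits s_{k+1} = s_{k-1} − q_k·s_k, t_{k+1} = t_{k-1} − q_k·t_k, so r_k = a·s_k + b·t_k at every step:
  q = 2: r = 31, s = 1 − 2·0 = 1, t = 0 − 2·1 = -2  (check: 631·1 + 300·(-2) = 31)
  q = 9: r = 21, s = 0 − 9·1 = -9, t = 1 − 9·(-2) = 19  (check: 631·(-9) + 300·19 = 21)
  q = 1: r = 10, s = 1 − 1·(-9) = 10, t = -2 − 1·19 = -21  (check: 631·10 + 300·(-21) = 10)
  q = 2: r = 1, s = -9 − 2·10 = -29, t = 19 − 2·(-21) = 61  (check: 631·(-29) + 300·61 = 1)
The row with r = 1 (the gcd) gives the Bezout coefficients s = -29, t = 61.
Result: 631 · (-29) + 300 · (61) = 1.

gcd(631, 300) = 1; s = -29, t = 61 (check: 631·(-29) + 300·61 = 1).


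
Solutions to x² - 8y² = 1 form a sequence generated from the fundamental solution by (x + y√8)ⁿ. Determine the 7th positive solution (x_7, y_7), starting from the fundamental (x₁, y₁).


Step 1: Find the fundamental solution (x₁, y₁) of x² - 8y² = 1.
  Expand √8 as a continued fraction. a₀ = ⌊√8⌋ = 2; iterate m_{k+1} = d_k·a_k − m_k, d_{k+1} = (8 − m_{k+1}²)/d_k, a_{k+1} = ⌊(a₀ + m_{k+1})/d_{k+1}⌋ (starting m₀ = 0, d₀ = 1), with convergents p_k = a_k·p_{k-1} + p_{k-2}, q_k = a_k·q_{k-1} + q_{k-2} (p₋₁ = 1, q₋₁ = 0):
  k = 0: a₀ = 2; p₀/q₀ = 2/1; p₀² − 8·q₀² = 4 − 8 = -4.
  k = 1: m = 2, d = 4, a = ⌊(2 + 2)/4⌋ = 1; p/q = (1·2 + 1)/(1·1 + 0) = 3/1; p² − 8·q² = 9 − 8 = 1.
  The first convergent with p² − 8·q² = 1 gives the fundamental solution (x₁, y₁) = (3, 1).
Step 2: Apply the recurrence (x_{n+1}, y_{n+1}) = (x₁x_n + 8y₁y_n, x₁y_n + y₁x_n) repeatedly.
  From (x_1, y_1) = (3, 1): x_2 = 3·3 + 8·1·1 = 17; y_2 = 3·1 + 1·3 = 6.
  From (x_2, y_2) = (17, 6): x_3 = 3·17 + 8·1·6 = 99; y_3 = 3·6 + 1·17 = 35.
  From (x_3, y_3) = (99, 35): x_4 = 3·99 + 8·1·35 = 577; y_4 = 3·35 + 1·99 = 204.
  From (x_4, y_4) = (577, 204): x_5 = 3·577 + 8·1·204 = 3363; y_5 = 3·204 + 1·577 = 1189.
  From (x_5, y_5) = (3363, 1189): x_6 = 3·3363 + 8·1·1189 = 19601; y_6 = 3·1189 + 1·3363 = 6930.
  From (x_6, y_6) = (19601, 6930): x_7 = 3·19601 + 8·1·6930 = 114243; y_7 = 3·6930 + 1·19601 = 40391.
Step 3: Verify x_7² - 8·y_7² = 13051463049 - 13051463048 = 1 (should be 1). ✓

(x_1, y_1) = (3, 1); (x_7, y_7) = (114243, 40391).


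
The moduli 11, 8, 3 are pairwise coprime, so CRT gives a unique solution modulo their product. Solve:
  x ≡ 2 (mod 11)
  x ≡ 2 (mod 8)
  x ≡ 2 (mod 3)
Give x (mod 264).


Moduli 11, 8, 3 are pairwise coprime; by CRT there is a unique solution modulo M = 11 · 8 · 3 = 264.
Solve pairwise, accumulating the modulus:
  Start with x ≡ 2 (mod 11).
  Combine with x ≡ 2 (mod 8): since gcd(11, 8) = 1, we get a unique residue mod 88.
    Write x = 2 + 11·t and substitute into x ≡ 2 (mod 8): 11·t ≡ 2 − 2 = 0 (mod 8).
    Reduce coefficients mod 8: 3·t ≡ 0 (mod 8).
    The inverse of 3 mod 8 is 3 (since 3·3 = 9 = 1·8 + 1), so t ≡ 3·0 = 0 ≡ 0 (mod 8).
    Then x = 2 + 11·0 = 2, valid modulo lcm(11, 8) = 88: x ≡ 2 (mod 88).
  Combine with x ≡ 2 (mod 3): since gcd(88, 3) = 1, we get a unique residue mod 264.
    Write x = 2 + 88·t and substitute into x ≡ 2 (mod 3): 88·t ≡ 2 − 2 = 0 (mod 3).
    Reduce coefficients mod 3: 1·t ≡ 0 (mod 3).
    So t ≡ 0 (mod 3).
    Then x = 2 + 88·0 = 2, valid modulo lcm(88, 3) = 264: x ≡ 2 (mod 264).
Verify: 2 mod 11 = 2 ✓, 2 mod 8 = 2 ✓, 2 mod 3 = 2 ✓.

x ≡ 2 (mod 264).


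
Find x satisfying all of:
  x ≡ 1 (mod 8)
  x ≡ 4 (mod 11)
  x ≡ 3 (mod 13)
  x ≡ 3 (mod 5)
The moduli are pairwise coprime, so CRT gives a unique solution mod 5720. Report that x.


Product of moduli M = 8 · 11 · 13 · 5 = 5720.
Merge one congruence at a time:
  Start: x ≡ 1 (mod 8).
  Combine with x ≡ 4 (mod 11); new modulus lcm = 88.
    Write x = 1 + 8·t and substitute into x ≡ 4 (mod 11): 8·t ≡ 4 − 1 = 3 (mod 11).
    The inverse of 8 mod 11 is 7 (since 8·7 = 56 = 5·11 + 1), so t ≡ 7·3 = 21 ≡ 10 (mod 11).
    Then x = 1 + 8·10 = 81, valid modulo lcm(8, 11) = 88: x ≡ 81 (mod 88).
  Combine with x ≡ 3 (mod 13); new modulus lcm = 1144.
    Write x = 81 + 88·t and substitute into x ≡ 3 (mod 13): 88·t ≡ 3 − 81 = -78 (mod 13).
    Reduce coefficients mod 13: 10·t ≡ 0 (mod 13).
    The inverse of 10 mod 13 is 4 (since 10·4 = 40 = 3·13 + 1), so t ≡ 4·0 = 0 ≡ 0 (mod 13).
    Then x = 81 + 88·0 = 81, valid modulo lcm(88, 13) = 1144: x ≡ 81 (mod 1144).
  Combine with x ≡ 3 (mod 5); new modulus lcm = 5720.
    Write x = 81 + 1144·t and substitute into x ≡ 3 (mod 5): 1144·t ≡ 3 − 81 = -78 (mod 5).
    Reduce coefficients mod 5: 4·t ≡ 2 (mod 5).
    The inverse of 4 mod 5 is 4 (since 4·4 = 16 = 3·5 + 1), so t ≡ 4·2 = 8 ≡ 3 (mod 5).
    Then x = 81 + 1144·3 = 3513, valid modulo lcm(1144, 5) = 5720: x ≡ 3513 (mod 5720).
Verify against each original: 3513 mod 8 = 1, 3513 mod 11 = 4, 3513 mod 13 = 3, 3513 mod 5 = 3.

x ≡ 3513 (mod 5720).


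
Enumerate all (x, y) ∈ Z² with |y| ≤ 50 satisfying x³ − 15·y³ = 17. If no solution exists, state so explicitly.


The equation is x³ - 15y³ = 17. For fixed y, x³ = 15·y³ + 17, so a solution requires the RHS to be a perfect cube.
Strategy: iterate y from -50 to 50, compute RHS = 15·y³ + 17, and check whether it is a (positive or negative) perfect cube.
Check small values of y:
  y = 0: RHS = 17 is not a perfect cube.
  y = 1: RHS = 32 is not a perfect cube.
  y = -1: RHS = 2 is not a perfect cube.
  y = 2: RHS = 137 is not a perfect cube.
  y = -2: RHS = -103 is not a perfect cube.
  y = 3: RHS = 422 is not a perfect cube.
  y = -3: RHS = -388 is not a perfect cube.
Continuing the search up to |y| = 50 finds no solutions either.
No (x, y) in the scanned range satisfies the equation.

No integer solutions with |y| ≤ 50.


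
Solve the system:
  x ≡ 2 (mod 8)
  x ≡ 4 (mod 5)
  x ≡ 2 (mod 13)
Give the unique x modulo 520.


Moduli 8, 5, 13 are pairwise coprime; by CRT there is a unique solution modulo M = 8 · 5 · 13 = 520.
Solve pairwise, accumulating the modulus:
  Start with x ≡ 2 (mod 8).
  Combine with x ≡ 4 (mod 5): since gcd(8, 5) = 1, we get a unique residue mod 40.
    Write x = 2 + 8·t and substitute into x ≡ 4 (mod 5): 8·t ≡ 4 − 2 = 2 (mod 5).
    Reduce coefficients mod 5: 3·t ≡ 2 (mod 5).
    The inverse of 3 mod 5 is 2 (since 3·2 = 6 = 1·5 + 1), so t ≡ 2·2 = 4 ≡ 4 (mod 5).
    Then x = 2 + 8·4 = 34, valid modulo lcm(8, 5) = 40: x ≡ 34 (mod 40).
  Combine with x ≡ 2 (mod 13): since gcd(40, 13) = 1, we get a unique residue mod 520.
    Write x = 34 + 40·t and substitute into x ≡ 2 (mod 13): 40·t ≡ 2 − 34 = -32 (mod 13).
    Reduce coefficients mod 13: 1·t ≡ 7 (mod 13).
    So t ≡ 7 (mod 13).
    Then x = 34 + 40·7 = 314, valid modulo lcm(40, 13) = 520: x ≡ 314 (mod 520).
Verify: 314 mod 8 = 2 ✓, 314 mod 5 = 4 ✓, 314 mod 13 = 2 ✓.

x ≡ 314 (mod 520).


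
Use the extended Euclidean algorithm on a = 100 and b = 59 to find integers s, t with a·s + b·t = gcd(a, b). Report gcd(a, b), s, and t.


Euclidean algorithm on (100, 59) — divide until remainder is 0:
  100 = 1 · 59 + 41
  59 = 1 · 41 + 18
  41 = 2 · 18 + 5
  18 = 3 · 5 + 3
  5 = 1 · 3 + 2
  3 = 1 · 2 + 1
  2 = 2 · 1 + 0
gcd(100, 59) = 1.
Track Bezout coefficients alongside the remainders: start with r₀ = 100 = a·1 + b·0 (s = 1, t = 0) and r₁ = 59 = a·0 + b·1 (s = 0, t = 1); each new remainder r_{k+1} = r_{k-1} − q_k·r_k inherits s_{k+1} = s_{k-1} − q_k·s_k, t_{k+1} = t_{k-1} − q_k·t_k, so r_k = a·s_k + b·t_k at every step:
  q = 1: r = 41, s = 1 − 1·0 = 1, t = 0 − 1·1 = -1  (check: 100·1 + 59·(-1) = 41)
  q = 1: r = 18, s = 0 − 1·1 = -1, t = 1 − 1·(-1) = 2  (check: 100·(-1) + 59·2 = 18)
  q = 2: r = 5, s = 1 − 2·(-1) = 3, t = -1 − 2·2 = -5  (check: 100·3 + 59·(-5) = 5)
  q = 3: r = 3, s = -1 − 3·3 = -10, t = 2 − 3·(-5) = 17  (check: 100·(-10) + 59·17 = 3)
  q = 1: r = 2, s = 3 − 1·(-10) = 13, t = -5 − 1·17 = -22  (check: 100·13 + 59·(-22) = 2)
  q = 1: r = 1, s = -10 − 1·13 = -23, t = 17 − 1·(-22) = 39  (check: 100·(-23) + 59·39 = 1)
The row with r = 1 (the gcd) gives the Bezout coefficients s = -23, t = 39.
Result: 100 · (-23) + 59 · (39) = 1.

gcd(100, 59) = 1; s = -23, t = 39 (check: 100·(-23) + 59·39 = 1).


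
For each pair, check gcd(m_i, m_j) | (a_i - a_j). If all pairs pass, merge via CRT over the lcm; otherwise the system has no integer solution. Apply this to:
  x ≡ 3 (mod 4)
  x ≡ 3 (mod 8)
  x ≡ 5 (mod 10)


Moduli 4, 8, 10 are not pairwise coprime, so CRT works modulo lcm(m_i) when all pairwise compatibility conditions hold.
Pairwise compatibility: gcd(m_i, m_j) must divide a_i - a_j for every pair.
Merge one congruence at a time:
  Start: x ≡ 3 (mod 4).
  Combine with x ≡ 3 (mod 8): gcd(4, 8) = 4; 3 - 3 = 0, which IS divisible by 4, so compatible.
    Write x = 3 + 4·t and substitute into x ≡ 3 (mod 8): 4·t ≡ 3 − 3 = 0 (mod 8).
    Divide the congruence (and modulus) by g = 4: 1·t ≡ 0 (mod 2).
    So t ≡ 0 (mod 2).
    Then x = 3 + 4·0 = 3, valid modulo lcm(4, 8) = 8: x ≡ 3 (mod 8).
  Combine with x ≡ 5 (mod 10): gcd(8, 10) = 2; 5 - 3 = 2, which IS divisible by 2, so compatible.
    Write x = 3 + 8·t and substitute into x ≡ 5 (mod 10): 8·t ≡ 5 − 3 = 2 (mod 10).
    Divide the congruence (and modulus) by g = 2: 4·t ≡ 1 (mod 5).
    The inverse of 4 mod 5 is 4 (since 4·4 = 16 = 3·5 + 1), so t ≡ 4·1 = 4 ≡ 4 (mod 5).
    Then x = 3 + 8·4 = 35, valid modulo lcm(8, 10) = 40: x ≡ 35 (mod 40).
Verify: 35 mod 4 = 3, 35 mod 8 = 3, 35 mod 10 = 5.

x ≡ 35 (mod 40).


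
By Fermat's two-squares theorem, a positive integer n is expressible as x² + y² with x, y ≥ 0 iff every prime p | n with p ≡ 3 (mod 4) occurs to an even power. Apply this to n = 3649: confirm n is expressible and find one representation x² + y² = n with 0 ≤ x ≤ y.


Step 1: Factor n = 3649 = 41 · 89.
Step 2: Check the mod-4 condition on each prime factor: 41 ≡ 1 (mod 4), exponent 1; 89 ≡ 1 (mod 4), exponent 1.
All primes ≡ 3 (mod 4) appear to even exponent (or don't appear), so by the two-squares theorem n IS expressible as a sum of two squares.
Step 3: Build a representation. Here n = 41 · 89 is a product of primes ≡ 1 (mod 4). Each prime p ≡ 1 (mod 4) is itself a sum of two squares; find a² by testing p − a² for a perfect square:
  41: 41 − 1² = 40, 41 − 2² = 37, 41 − 3² = 32, 41 − 4² = 25 = 5² ⇒ 41 = 4² + 5².
  89: 89 − 1² = 88, 89 − 2² = 85, 89 − 3² = 80, 89 − 4² = 73, 89 − 5² = 64 = 8² ⇒ 89 = 5² + 8².
  Combine using the Brahmagupta–Fibonacci identity (a² + b²)(c² + d²) = (ac − bd)² + (ad + bc)² = (ac + bd)² + (ad − bc)²:
  41 · 89 = 3649: from (4² + 5²)(5² + 8²), take (4·5 − 5·8, 4·8 + 5·5) = (20 − 40, 32 + 25) = (-20, 57); dropping signs (only squares matter) gives (20, 57); check 20² + 57² = 400 + 3249 = 3649 ✓.
Step 4: Order so x ≤ y and verify: 20² + 57² = 400 + 3249 = 3649 = n. ✓

n = 3649 = 20² + 57² (one valid representation with x ≤ y).


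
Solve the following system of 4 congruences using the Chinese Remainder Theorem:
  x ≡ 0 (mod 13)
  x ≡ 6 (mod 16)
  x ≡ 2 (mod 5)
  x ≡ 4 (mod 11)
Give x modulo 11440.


Product of moduli M = 13 · 16 · 5 · 11 = 11440.
Merge one congruence at a time:
  Start: x ≡ 0 (mod 13).
  Combine with x ≡ 6 (mod 16); new modulus lcm = 208.
    Write x = 0 + 13·t and substitute into x ≡ 6 (mod 16): 13·t ≡ 6 − 0 = 6 (mod 16).
    The inverse of 13 mod 16 is 5 (since 13·5 = 65 = 4·16 + 1), so t ≡ 5·6 = 30 ≡ 14 (mod 16).
    Then x = 0 + 13·14 = 182, valid modulo lcm(13, 16) = 208: x ≡ 182 (mod 208).
  Combine with x ≡ 2 (mod 5); new modulus lcm = 1040.
    Write x = 182 + 208·t and substitute into x ≡ 2 (mod 5): 208·t ≡ 2 − 182 = -180 (mod 5).
    Reduce coefficients mod 5: 3·t ≡ 0 (mod 5).
    The inverse of 3 mod 5 is 2 (since 3·2 = 6 = 1·5 + 1), so t ≡ 2·0 = 0 ≡ 0 (mod 5).
    Then x = 182 + 208·0 = 182, valid modulo lcm(208, 5) = 1040: x ≡ 182 (mod 1040).
  Combine with x ≡ 4 (mod 11); new modulus lcm = 11440.
    Write x = 182 + 1040·t and substitute into x ≡ 4 (mod 11): 1040·t ≡ 4 − 182 = -178 (mod 11).
    Reduce coefficients mod 11: 6·t ≡ 9 (mod 11).
    The inverse of 6 mod 11 is 2 (since 6·2 = 12 = 1·11 + 1), so t ≡ 2·9 = 18 ≡ 7 (mod 11).
    Then x = 182 + 1040·7 = 7462, valid modulo lcm(1040, 11) = 11440: x ≡ 7462 (mod 11440).
Verify against each original: 7462 mod 13 = 0, 7462 mod 16 = 6, 7462 mod 5 = 2, 7462 mod 11 = 4.

x ≡ 7462 (mod 11440).


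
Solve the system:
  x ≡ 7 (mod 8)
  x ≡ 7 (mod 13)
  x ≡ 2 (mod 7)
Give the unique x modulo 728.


Moduli 8, 13, 7 are pairwise coprime; by CRT there is a unique solution modulo M = 8 · 13 · 7 = 728.
Solve pairwise, accumulating the modulus:
  Start with x ≡ 7 (mod 8).
  Combine with x ≡ 7 (mod 13): since gcd(8, 13) = 1, we get a unique residue mod 104.
    Write x = 7 + 8·t and substitute into x ≡ 7 (mod 13): 8·t ≡ 7 − 7 = 0 (mod 13).
    The inverse of 8 mod 13 is 5 (since 8·5 = 40 = 3·13 + 1), so t ≡ 5·0 = 0 ≡ 0 (mod 13).
    Then x = 7 + 8·0 = 7, valid modulo lcm(8, 13) = 104: x ≡ 7 (mod 104).
  Combine with x ≡ 2 (mod 7): since gcd(104, 7) = 1, we get a unique residue mod 728.
    Write x = 7 + 104·t and substitute into x ≡ 2 (mod 7): 104·t ≡ 2 − 7 = -5 (mod 7).
    Reduce coefficients mod 7: 6·t ≡ 2 (mod 7).
    The inverse of 6 mod 7 is 6 (since 6·6 = 36 = 5·7 + 1), so t ≡ 6·2 = 12 ≡ 5 (mod 7).
    Then x = 7 + 104·5 = 527, valid modulo lcm(104, 7) = 728: x ≡ 527 (mod 728).
Verify: 527 mod 8 = 7 ✓, 527 mod 13 = 7 ✓, 527 mod 7 = 2 ✓.

x ≡ 527 (mod 728).


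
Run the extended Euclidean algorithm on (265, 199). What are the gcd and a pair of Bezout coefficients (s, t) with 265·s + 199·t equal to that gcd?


Euclidean algorithm on (265, 199) — divide until remainder is 0:
  265 = 1 · 199 + 66
  199 = 3 · 66 + 1
  66 = 66 · 1 + 0
gcd(265, 199) = 1.
Track Bezout coefficients alongside the remainders: start with r₀ = 265 = a·1 + b·0 (s = 1, t = 0) and r₁ = 199 = a·0 + b·1 (s = 0, t = 1); each new remainder r_{k+1} = r_{k-1} − q_k·r_k inherits s_{k+1} = s_{k-1} − q_k·s_k, t_{k+1} = t_{k-1} − q_k·t_k, so r_k = a·s_k + b·t_k at every step:
  q = 1: r = 66, s = 1 − 1·0 = 1, t = 0 − 1·1 = -1  (check: 265·1 + 199·(-1) = 66)
  q = 3: r = 1, s = 0 − 3·1 = -3, t = 1 − 3·(-1) = 4  (check: 265·(-3) + 199·4 = 1)
The row with r = 1 (the gcd) gives the Bezout coefficients s = -3, t = 4.
Result: 265 · (-3) + 199 · (4) = 1.

gcd(265, 199) = 1; s = -3, t = 4 (check: 265·(-3) + 199·4 = 1).


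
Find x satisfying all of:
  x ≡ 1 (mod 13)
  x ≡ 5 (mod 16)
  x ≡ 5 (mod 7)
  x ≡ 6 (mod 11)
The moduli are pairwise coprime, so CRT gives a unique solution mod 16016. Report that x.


Product of moduli M = 13 · 16 · 7 · 11 = 16016.
Merge one congruence at a time:
  Start: x ≡ 1 (mod 13).
  Combine with x ≡ 5 (mod 16); new modulus lcm = 208.
    Write x = 1 + 13·t and substitute into x ≡ 5 (mod 16): 13·t ≡ 5 − 1 = 4 (mod 16).
    The inverse of 13 mod 16 is 5 (since 13·5 = 65 = 4·16 + 1), so t ≡ 5·4 = 20 ≡ 4 (mod 16).
    Then x = 1 + 13·4 = 53, valid modulo lcm(13, 16) = 208: x ≡ 53 (mod 208).
  Combine with x ≡ 5 (mod 7); new modulus lcm = 1456.
    Write x = 53 + 208·t and substitute into x ≡ 5 (mod 7): 208·t ≡ 5 − 53 = -48 (mod 7).
    Reduce coefficients mod 7: 5·t ≡ 1 (mod 7).
    The inverse of 5 mod 7 is 3 (since 5·3 = 15 = 2·7 + 1), so t ≡ 3·1 = 3 ≡ 3 (mod 7).
    Then x = 53 + 208·3 = 677, valid modulo lcm(208, 7) = 1456: x ≡ 677 (mod 1456).
  Combine with x ≡ 6 (mod 11); new modulus lcm = 16016.
    Write x = 677 + 1456·t and substitute into x ≡ 6 (mod 11): 1456·t ≡ 6 − 677 = -671 (mod 11).
    Reduce coefficients mod 11: 4·t ≡ 0 (mod 11).
    The inverse of 4 mod 11 is 3 (since 4·3 = 12 = 1·11 + 1), so t ≡ 3·0 = 0 ≡ 0 (mod 11).
    Then x = 677 + 1456·0 = 677, valid modulo lcm(1456, 11) = 16016: x ≡ 677 (mod 16016).
Verify against each original: 677 mod 13 = 1, 677 mod 16 = 5, 677 mod 7 = 5, 677 mod 11 = 6.

x ≡ 677 (mod 16016).


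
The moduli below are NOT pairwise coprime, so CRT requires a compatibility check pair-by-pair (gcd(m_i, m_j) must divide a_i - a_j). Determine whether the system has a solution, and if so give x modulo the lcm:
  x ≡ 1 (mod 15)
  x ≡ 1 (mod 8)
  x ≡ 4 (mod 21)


Moduli 15, 8, 21 are not pairwise coprime, so CRT works modulo lcm(m_i) when all pairwise compatibility conditions hold.
Pairwise compatibility: gcd(m_i, m_j) must divide a_i - a_j for every pair.
Merge one congruence at a time:
  Start: x ≡ 1 (mod 15).
  Combine with x ≡ 1 (mod 8): gcd(15, 8) = 1; 1 - 1 = 0, which IS divisible by 1, so compatible.
    Write x = 1 + 15·t and substitute into x ≡ 1 (mod 8): 15·t ≡ 1 − 1 = 0 (mod 8).
    Reduce coefficients mod 8: 7·t ≡ 0 (mod 8).
    The inverse of 7 mod 8 is 7 (since 7·7 = 49 = 6·8 + 1), so t ≡ 7·0 = 0 ≡ 0 (mod 8).
    Then x = 1 + 15·0 = 1, valid modulo lcm(15, 8) = 120: x ≡ 1 (mod 120).
  Combine with x ≡ 4 (mod 21): gcd(120, 21) = 3; 4 - 1 = 3, which IS divisible by 3, so compatible.
    Write x = 1 + 120·t and substitute into x ≡ 4 (mod 21): 120·t ≡ 4 − 1 = 3 (mod 21).
    Divide the congruence (and modulus) by g = 3: 40·t ≡ 1 (mod 7).
    Reduce coefficients mod 7: 5·t ≡ 1 (mod 7).
    The inverse of 5 mod 7 is 3 (since 5·3 = 15 = 2·7 + 1), so t ≡ 3·1 = 3 ≡ 3 (mod 7).
    Then x = 1 + 120·3 = 361, valid modulo lcm(120, 21) = 840: x ≡ 361 (mod 840).
Verify: 361 mod 15 = 1, 361 mod 8 = 1, 361 mod 21 = 4.

x ≡ 361 (mod 840).


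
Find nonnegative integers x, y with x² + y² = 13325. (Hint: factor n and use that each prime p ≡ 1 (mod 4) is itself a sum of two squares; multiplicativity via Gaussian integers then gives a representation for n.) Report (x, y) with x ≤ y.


Step 1: Factor n = 13325 = 5^2 · 13 · 41.
Step 2: Check the mod-4 condition on each prime factor: 5 ≡ 1 (mod 4), exponent 2; 13 ≡ 1 (mod 4), exponent 1; 41 ≡ 1 (mod 4), exponent 1.
All primes ≡ 3 (mod 4) appear to even exponent (or don't appear), so by the two-squares theorem n IS expressible as a sum of two squares.
Step 3: Build a representation. Group n = k² · m with k = 5 and m = 13 · 41 = 533 (a product of primes ≡ 1 (mod 4)); a representation of m scales to one of n via (k·x)² + (k·y)² = k²(x² + y²). Each prime p ≡ 1 (mod 4) is itself a sum of two squares; find a² by testing p − a² for a perfect square:
  13: 13 − 1² = 12, 13 − 2² = 9 = 3² ⇒ 13 = 2² + 3².
  41: 41 − 1² = 40, 41 − 2² = 37, 41 − 3² = 32, 41 − 4² = 25 = 5² ⇒ 41 = 4² + 5².
  Combine using the Brahmagupta–Fibonacci identity (a² + b²)(c² + d²) = (ac − bd)² + (ad + bc)² = (ac + bd)² + (ad − bc)²:
  13 · 41 = 533: from (2² + 3²)(4² + 5²), take (2·4 − 3·5, 2·5 + 3·4) = (8 − 15, 10 + 12) = (-7, 22); dropping signs (only squares matter) gives (7, 22); check 7² + 22² = 49 + 484 = 533 ✓.
  Scale by k = 5: (5·7, 5·22) = (35, 110).
Step 4: Order so x ≤ y and verify: 35² + 110² = 1225 + 12100 = 13325 = n. ✓

n = 13325 = 35² + 110² (one valid representation with x ≤ y).


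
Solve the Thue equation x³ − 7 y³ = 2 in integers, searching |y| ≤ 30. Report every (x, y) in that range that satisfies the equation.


The equation is x³ - 7y³ = 2. For fixed y, x³ = 7·y³ + 2, so a solution requires the RHS to be a perfect cube.
Strategy: iterate y from -30 to 30, compute RHS = 7·y³ + 2, and check whether it is a (positive or negative) perfect cube.
Check small values of y:
  y = 0: RHS = 2 is not a perfect cube.
  y = 1: RHS = 9 is not a perfect cube.
  y = -1: RHS = -5 is not a perfect cube.
  y = 2: RHS = 58 is not a perfect cube.
  y = -2: RHS = -54 is not a perfect cube.
  y = 3: RHS = 191 is not a perfect cube.
  y = -3: RHS = -187 is not a perfect cube.
Continuing the search up to |y| = 30 finds no solutions either.
No (x, y) in the scanned range satisfies the equation.

No integer solutions with |y| ≤ 30.


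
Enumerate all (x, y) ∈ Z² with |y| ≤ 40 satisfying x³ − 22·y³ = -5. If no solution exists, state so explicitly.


The equation is x³ - 22y³ = -5. For fixed y, x³ = 22·y³ − 5, so a solution requires the RHS to be a perfect cube.
Strategy: iterate y from -40 to 40, compute RHS = 22·y³ − 5, and check whether it is a (positive or negative) perfect cube.
Check small values of y:
  y = 0: RHS = -5 is not a perfect cube.
  y = 1: RHS = 17 is not a perfect cube.
  y = -1: RHS = -27 = (-3)³ ⇒ x = -3 works.
  y = 2: RHS = 171 is not a perfect cube.
  y = -2: RHS = -181 is not a perfect cube.
  y = 3: RHS = 589 is not a perfect cube.
  y = -3: RHS = -599 is not a perfect cube.
Continuing the search up to |y| = 40 finds no further solutions beyond those listed.
Collected solutions: (-3, -1).

Solutions (with |y| ≤ 40): (-3, -1).
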